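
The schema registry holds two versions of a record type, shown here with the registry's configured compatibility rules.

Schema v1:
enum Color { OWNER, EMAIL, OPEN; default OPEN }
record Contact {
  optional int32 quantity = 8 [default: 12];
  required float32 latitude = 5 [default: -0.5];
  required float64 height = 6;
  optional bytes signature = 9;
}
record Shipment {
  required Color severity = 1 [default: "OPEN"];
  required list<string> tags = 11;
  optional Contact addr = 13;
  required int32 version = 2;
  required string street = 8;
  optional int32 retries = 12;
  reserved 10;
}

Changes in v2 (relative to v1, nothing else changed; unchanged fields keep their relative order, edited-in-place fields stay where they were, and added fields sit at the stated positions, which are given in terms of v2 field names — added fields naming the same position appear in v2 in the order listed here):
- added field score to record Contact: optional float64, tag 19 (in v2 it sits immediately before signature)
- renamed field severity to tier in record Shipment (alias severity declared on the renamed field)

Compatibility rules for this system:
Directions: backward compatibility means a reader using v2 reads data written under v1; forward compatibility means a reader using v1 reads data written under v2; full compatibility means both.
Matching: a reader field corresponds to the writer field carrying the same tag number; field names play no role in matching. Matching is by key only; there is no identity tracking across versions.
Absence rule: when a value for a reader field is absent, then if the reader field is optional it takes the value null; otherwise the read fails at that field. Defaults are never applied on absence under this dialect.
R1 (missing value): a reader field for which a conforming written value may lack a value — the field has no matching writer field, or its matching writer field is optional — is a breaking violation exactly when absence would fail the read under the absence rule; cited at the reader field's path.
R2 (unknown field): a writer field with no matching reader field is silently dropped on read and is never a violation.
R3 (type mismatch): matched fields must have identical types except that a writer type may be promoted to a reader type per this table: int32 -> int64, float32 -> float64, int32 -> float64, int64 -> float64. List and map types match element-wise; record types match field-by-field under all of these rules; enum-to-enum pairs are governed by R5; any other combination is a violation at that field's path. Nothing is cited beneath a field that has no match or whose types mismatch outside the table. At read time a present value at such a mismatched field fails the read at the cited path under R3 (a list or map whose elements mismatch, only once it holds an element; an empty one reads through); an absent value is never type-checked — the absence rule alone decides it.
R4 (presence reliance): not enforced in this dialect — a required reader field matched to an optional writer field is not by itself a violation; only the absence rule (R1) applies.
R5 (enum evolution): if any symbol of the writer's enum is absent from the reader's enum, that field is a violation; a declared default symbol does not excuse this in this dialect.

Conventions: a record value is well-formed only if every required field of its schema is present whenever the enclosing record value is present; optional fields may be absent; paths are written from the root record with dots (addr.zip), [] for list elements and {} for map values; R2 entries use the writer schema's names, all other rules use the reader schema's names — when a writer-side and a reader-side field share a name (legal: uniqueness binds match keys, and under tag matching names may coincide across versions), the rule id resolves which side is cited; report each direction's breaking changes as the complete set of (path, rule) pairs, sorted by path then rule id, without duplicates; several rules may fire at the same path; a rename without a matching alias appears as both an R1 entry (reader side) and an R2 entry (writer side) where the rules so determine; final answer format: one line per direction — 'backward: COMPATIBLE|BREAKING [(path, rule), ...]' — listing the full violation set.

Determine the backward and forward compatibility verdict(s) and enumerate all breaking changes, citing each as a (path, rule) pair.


each type pair in Shipment: writer, then reader
backward pass over Shipment, reader schema v2, writer schema v1:
  writer required, Color -> Color: reader tier maps from writer severity
  writer required, list<string> -> list<string>: reader tags maps from writer tags
  writer optional, Contact -> Contact: reader addr maps from writer addr
  writer required, int32 -> int32: reader version maps from writer version
  writer required, string -> string: reader street maps from writer street
  writer optional, int32 -> int32: reader retries maps from writer retries
  writer optional, int32 -> int32: reader addr.quantity maps from writer addr.quantity
  writer required, float32 -> float32: reader addr.latitude maps from writer addr.latitude
  writer required, float64 -> float64: reader addr.height maps from writer addr.height
  addr.score has no writer counterpart
  writer optional, bytes -> bytes: reader addr.signature maps from writer addr.signature
  nothing fires on Shipment: backward is COMPATIBLE
forward pass over Shipment, reader schema v1, writer schema v2:
  writer required, Color -> Color: reader severity maps from writer tier
  writer required, list<string> -> list<string>: reader tags maps from writer tags
  writer optional, Contact -> Contact: reader addr maps from writer addr
  writer required, int32 -> int32: reader version maps from writer version
  writer required, string -> string: reader street maps from writer street
  writer optional, int32 -> int32: reader retries maps from writer retries
  writer optional, int32 -> int32: reader addr.quantity maps from writer addr.quantity
  writer required, float32 -> float32: reader addr.latitude maps from writer addr.latitude
  writer required, float64 -> float64: reader addr.height maps from writer addr.height
  writer optional, bytes -> bytes: reader addr.signature maps from writer addr.signature
  writer field addr.score has no reader counterpart
  nothing fires on Shipment: forward is COMPATIBLE

backward: COMPATIBLE []; forward: COMPATIBLE []


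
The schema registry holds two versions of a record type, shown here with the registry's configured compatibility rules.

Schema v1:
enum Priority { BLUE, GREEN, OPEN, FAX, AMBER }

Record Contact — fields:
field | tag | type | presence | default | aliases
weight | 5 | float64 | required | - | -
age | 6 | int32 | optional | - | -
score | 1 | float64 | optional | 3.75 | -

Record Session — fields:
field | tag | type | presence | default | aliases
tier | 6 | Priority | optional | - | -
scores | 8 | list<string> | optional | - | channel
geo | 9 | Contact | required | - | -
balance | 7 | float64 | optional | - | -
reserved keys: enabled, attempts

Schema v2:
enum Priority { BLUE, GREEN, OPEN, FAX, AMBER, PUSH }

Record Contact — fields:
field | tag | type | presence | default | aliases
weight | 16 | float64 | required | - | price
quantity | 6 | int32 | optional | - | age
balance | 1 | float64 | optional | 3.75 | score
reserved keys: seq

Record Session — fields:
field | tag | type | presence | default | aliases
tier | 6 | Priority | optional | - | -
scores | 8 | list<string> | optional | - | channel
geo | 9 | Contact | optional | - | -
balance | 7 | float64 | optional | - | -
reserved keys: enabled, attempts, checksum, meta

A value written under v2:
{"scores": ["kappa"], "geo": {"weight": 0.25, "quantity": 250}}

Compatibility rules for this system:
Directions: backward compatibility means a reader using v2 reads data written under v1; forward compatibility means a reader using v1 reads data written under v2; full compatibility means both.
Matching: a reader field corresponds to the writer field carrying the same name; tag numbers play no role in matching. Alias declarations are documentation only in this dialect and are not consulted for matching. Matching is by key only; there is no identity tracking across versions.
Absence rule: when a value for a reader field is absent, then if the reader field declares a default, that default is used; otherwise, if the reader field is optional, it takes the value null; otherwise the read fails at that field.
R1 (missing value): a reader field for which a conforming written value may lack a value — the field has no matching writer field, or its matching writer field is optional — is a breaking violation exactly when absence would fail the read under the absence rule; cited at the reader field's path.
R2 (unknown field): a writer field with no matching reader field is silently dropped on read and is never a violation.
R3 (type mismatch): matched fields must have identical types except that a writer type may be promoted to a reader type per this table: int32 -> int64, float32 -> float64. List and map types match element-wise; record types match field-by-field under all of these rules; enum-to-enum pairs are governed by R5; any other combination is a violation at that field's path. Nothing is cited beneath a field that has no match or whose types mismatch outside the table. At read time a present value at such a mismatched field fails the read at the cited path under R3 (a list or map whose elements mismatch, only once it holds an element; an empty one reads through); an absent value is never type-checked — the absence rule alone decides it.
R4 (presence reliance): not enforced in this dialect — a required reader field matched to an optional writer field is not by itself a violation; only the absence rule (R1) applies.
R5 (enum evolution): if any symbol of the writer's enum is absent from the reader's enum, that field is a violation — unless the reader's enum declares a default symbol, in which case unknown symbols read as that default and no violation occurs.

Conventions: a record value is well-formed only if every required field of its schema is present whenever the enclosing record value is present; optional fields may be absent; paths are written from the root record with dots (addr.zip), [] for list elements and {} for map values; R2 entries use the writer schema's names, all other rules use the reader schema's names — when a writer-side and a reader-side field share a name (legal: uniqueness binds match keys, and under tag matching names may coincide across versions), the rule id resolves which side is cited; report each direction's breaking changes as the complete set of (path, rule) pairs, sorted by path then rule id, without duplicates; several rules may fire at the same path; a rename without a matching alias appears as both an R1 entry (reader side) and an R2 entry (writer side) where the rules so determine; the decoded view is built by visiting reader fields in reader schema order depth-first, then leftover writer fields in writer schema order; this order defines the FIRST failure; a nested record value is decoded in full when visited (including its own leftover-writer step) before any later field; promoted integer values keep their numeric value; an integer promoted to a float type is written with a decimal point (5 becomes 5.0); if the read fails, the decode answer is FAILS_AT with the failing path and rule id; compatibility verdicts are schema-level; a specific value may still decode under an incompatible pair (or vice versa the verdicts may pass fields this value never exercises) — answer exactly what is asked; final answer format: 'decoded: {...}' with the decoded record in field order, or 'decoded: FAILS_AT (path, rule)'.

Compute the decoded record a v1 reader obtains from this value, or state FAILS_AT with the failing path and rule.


the writer's type comes first in each Session pair
decode (reader v1):
  tier := null (missing; optional => null)
  scores := ["kappa"]
  geo.weight := 0.25
  geo.age := null (missing; optional => null)
  geo.score := 3.75 (missing; default applied)
  writer geo.quantity: no reader field; dropped
  balance := null (missing; optional => null)
  => decoded: {"tier": null, "scores": ["kappa"], "geo": {"weight": 0.25, "age": null, "score": 3.75}, "balance": null}
ruling out the remaining Session differences:
  enum Priority (field tier in record Session): symbol PUSH added -> affects the rule determinations only; this particular Session value decodes identically
  renamed field score to balance in record Contact (alias score declared on the renamed field) -> triggers nothing under the printed rules; the Session answer is the same either way
  field geo in record Session: required changed to optional -> affects the rule determinations only; this particular Session value decodes identically
  field weight in record Contact: tag 5 changed to 16 -> triggers nothing under the printed rules; the Session answer is the same either way

decoded: {"tier": null, "scores": ["kappa"], "geo": {"weight": 0.25, "age": null, "score": 3.75}, "balance": null}


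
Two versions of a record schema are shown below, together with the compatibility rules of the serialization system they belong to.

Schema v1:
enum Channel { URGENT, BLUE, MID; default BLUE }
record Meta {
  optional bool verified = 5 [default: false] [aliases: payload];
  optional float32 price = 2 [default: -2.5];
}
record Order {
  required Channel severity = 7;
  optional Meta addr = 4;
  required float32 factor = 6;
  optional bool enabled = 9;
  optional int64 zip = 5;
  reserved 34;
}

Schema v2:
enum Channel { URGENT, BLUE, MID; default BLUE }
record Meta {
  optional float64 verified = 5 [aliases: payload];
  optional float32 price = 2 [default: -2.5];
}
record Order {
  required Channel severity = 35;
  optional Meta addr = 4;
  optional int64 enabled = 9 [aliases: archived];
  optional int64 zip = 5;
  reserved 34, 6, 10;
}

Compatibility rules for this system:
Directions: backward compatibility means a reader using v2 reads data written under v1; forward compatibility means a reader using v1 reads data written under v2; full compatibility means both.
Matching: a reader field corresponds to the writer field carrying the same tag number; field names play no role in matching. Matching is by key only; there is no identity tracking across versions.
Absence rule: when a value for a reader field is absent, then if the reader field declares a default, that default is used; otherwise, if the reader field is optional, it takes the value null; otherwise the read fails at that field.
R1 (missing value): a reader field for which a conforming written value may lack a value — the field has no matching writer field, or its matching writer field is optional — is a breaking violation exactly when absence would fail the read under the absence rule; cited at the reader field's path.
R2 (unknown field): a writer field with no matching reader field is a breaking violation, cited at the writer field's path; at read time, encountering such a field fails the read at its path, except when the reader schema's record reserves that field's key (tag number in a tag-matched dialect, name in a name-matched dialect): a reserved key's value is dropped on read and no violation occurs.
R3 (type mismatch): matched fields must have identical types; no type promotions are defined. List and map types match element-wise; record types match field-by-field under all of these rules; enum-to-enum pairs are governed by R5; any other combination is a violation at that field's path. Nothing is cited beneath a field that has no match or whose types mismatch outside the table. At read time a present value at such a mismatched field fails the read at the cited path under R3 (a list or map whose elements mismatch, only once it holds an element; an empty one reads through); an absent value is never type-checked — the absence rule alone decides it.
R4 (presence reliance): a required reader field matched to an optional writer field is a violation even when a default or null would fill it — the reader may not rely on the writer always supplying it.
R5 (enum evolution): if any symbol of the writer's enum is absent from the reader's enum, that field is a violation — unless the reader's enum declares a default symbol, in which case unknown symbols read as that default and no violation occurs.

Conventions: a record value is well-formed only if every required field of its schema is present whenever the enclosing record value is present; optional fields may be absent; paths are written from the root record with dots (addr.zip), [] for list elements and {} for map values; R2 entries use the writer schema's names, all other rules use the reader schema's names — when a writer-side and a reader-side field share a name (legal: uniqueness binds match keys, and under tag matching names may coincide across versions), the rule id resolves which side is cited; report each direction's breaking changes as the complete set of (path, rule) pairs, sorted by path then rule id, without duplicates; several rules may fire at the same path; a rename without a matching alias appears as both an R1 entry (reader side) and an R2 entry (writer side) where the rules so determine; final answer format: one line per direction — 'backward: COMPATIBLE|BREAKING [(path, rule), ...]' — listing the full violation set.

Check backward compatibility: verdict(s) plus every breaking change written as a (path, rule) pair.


backward: BREAKING [(addr.verified, R3), (enabled, R3), (severity, R1), (severity, R2)]

arrows below run writer -> reader for Order
backward for Order (reader v2, writer v1):
  no writer field matches reader severity
  addr: Meta -> Meta, writer optional; from addr
  enabled: bool -> int64, writer optional; from enabled
  zip: int64 -> int64, writer optional; from zip
  writer severity: unknown to reader
  writer factor: unknown to reader
  addr.verified: bool -> float64, writer optional; from addr.verified
  addr.price: float32 -> float32, writer optional; from addr.price
  rule R3 violated at addr.verified
  rule R3 violated at enabled
  rule R1 violated at severity
  rule R2 violated at severity
  => backward verdict for Order: BREAKING, 4 violation(s)
ruling out the remaining Order differences:
  removed field factor from record Order (its key 6 joins the reserved list) -> its effect on Order is confined to the forward direction, not asked


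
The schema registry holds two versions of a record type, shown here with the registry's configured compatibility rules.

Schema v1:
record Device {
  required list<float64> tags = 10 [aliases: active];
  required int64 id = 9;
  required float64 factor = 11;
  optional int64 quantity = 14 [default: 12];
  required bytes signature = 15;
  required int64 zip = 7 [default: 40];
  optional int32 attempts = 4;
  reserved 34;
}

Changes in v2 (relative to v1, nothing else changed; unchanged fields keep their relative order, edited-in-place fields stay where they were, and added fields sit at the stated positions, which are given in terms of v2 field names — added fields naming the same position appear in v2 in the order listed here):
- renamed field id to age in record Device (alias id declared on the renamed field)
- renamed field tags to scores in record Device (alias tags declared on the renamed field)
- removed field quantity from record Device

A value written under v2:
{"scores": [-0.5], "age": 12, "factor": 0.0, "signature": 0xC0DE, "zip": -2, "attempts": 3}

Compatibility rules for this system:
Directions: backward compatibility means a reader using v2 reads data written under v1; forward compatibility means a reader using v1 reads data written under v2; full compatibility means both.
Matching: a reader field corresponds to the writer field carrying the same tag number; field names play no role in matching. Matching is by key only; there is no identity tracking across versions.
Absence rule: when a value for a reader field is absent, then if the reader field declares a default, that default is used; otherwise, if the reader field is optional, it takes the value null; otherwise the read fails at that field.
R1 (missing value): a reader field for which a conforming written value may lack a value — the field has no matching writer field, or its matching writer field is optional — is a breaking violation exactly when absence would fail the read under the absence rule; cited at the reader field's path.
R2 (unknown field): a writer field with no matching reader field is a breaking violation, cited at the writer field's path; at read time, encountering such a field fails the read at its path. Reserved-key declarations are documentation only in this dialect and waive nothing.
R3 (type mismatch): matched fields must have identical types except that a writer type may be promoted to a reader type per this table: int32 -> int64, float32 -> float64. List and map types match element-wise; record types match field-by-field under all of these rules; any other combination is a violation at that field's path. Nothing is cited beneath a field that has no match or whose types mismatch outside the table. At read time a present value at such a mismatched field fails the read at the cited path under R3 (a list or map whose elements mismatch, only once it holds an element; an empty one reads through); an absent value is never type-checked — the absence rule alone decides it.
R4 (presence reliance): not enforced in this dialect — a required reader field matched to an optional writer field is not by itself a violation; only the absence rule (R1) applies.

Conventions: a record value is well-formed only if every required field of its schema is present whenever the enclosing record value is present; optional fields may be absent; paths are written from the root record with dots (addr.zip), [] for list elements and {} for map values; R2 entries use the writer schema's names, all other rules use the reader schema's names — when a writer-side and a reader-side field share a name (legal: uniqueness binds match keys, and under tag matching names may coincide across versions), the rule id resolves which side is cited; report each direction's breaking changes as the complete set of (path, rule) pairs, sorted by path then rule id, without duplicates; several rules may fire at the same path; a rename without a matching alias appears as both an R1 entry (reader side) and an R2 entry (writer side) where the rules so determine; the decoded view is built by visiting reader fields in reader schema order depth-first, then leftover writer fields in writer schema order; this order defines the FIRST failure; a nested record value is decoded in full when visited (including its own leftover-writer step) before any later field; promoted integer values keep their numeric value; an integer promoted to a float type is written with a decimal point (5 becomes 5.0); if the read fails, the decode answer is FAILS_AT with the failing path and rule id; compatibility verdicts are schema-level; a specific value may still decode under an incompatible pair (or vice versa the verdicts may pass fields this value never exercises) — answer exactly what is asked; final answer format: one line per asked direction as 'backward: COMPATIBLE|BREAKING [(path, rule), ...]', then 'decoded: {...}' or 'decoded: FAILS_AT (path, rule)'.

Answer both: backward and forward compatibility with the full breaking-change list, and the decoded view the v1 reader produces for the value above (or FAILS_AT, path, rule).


arrows below run writer -> reader for Device
backward analysis of Device with v2 as reader and v1 as writer:
  list<float64> -> list<float64>, writer required: scores aligns to tags
  int64 -> int64, writer required: age aligns to id
  float64 -> float64, writer required: factor aligns to factor
  bytes -> bytes, writer required: signature aligns to signature
  int64 -> int64, writer required: zip aligns to zip
  int32 -> int32, writer optional: attempts aligns to attempts
  writer quantity: unknown to reader
  rule R2 violated at quantity
  => backward: BREAKING (1)
forward analysis of Device with v1 as reader and v2 as writer:
  list<float64> -> list<float64>, writer required: tags aligns to scores
  int64 -> int64, writer required: id aligns to age
  float64 -> float64, writer required: factor aligns to factor
  quantity: no writer-side match
  bytes -> bytes, writer required: signature aligns to signature
  int64 -> int64, writer required: zip aligns to zip
  int32 -> int32, writer optional: attempts aligns to attempts
  nothing fires on Device: forward is COMPATIBLE
migrating the Device value to v1:
  tags := [-0.5] (from writer scores)
  id := 12 (from writer age)
  factor := 0.0
  quantity := 12 (no value, default fills)
  signature := 0xC0DE
  zip := -2
  attempts := 3
  => decoded: {"tags": [-0.5], "id": 12, "factor": 0.0, "quantity": 12, "signature": 0xC0DE, "zip": -2, "attempts": 3}

backward: BREAKING [(quantity, R2)]; forward: COMPATIBLE []; decoded: {"tags": [-0.5], "id": 12, "factor": 0.0, "quantity": 12, "signature": 0xC0DE, "zip": -2, "attempts": 3}


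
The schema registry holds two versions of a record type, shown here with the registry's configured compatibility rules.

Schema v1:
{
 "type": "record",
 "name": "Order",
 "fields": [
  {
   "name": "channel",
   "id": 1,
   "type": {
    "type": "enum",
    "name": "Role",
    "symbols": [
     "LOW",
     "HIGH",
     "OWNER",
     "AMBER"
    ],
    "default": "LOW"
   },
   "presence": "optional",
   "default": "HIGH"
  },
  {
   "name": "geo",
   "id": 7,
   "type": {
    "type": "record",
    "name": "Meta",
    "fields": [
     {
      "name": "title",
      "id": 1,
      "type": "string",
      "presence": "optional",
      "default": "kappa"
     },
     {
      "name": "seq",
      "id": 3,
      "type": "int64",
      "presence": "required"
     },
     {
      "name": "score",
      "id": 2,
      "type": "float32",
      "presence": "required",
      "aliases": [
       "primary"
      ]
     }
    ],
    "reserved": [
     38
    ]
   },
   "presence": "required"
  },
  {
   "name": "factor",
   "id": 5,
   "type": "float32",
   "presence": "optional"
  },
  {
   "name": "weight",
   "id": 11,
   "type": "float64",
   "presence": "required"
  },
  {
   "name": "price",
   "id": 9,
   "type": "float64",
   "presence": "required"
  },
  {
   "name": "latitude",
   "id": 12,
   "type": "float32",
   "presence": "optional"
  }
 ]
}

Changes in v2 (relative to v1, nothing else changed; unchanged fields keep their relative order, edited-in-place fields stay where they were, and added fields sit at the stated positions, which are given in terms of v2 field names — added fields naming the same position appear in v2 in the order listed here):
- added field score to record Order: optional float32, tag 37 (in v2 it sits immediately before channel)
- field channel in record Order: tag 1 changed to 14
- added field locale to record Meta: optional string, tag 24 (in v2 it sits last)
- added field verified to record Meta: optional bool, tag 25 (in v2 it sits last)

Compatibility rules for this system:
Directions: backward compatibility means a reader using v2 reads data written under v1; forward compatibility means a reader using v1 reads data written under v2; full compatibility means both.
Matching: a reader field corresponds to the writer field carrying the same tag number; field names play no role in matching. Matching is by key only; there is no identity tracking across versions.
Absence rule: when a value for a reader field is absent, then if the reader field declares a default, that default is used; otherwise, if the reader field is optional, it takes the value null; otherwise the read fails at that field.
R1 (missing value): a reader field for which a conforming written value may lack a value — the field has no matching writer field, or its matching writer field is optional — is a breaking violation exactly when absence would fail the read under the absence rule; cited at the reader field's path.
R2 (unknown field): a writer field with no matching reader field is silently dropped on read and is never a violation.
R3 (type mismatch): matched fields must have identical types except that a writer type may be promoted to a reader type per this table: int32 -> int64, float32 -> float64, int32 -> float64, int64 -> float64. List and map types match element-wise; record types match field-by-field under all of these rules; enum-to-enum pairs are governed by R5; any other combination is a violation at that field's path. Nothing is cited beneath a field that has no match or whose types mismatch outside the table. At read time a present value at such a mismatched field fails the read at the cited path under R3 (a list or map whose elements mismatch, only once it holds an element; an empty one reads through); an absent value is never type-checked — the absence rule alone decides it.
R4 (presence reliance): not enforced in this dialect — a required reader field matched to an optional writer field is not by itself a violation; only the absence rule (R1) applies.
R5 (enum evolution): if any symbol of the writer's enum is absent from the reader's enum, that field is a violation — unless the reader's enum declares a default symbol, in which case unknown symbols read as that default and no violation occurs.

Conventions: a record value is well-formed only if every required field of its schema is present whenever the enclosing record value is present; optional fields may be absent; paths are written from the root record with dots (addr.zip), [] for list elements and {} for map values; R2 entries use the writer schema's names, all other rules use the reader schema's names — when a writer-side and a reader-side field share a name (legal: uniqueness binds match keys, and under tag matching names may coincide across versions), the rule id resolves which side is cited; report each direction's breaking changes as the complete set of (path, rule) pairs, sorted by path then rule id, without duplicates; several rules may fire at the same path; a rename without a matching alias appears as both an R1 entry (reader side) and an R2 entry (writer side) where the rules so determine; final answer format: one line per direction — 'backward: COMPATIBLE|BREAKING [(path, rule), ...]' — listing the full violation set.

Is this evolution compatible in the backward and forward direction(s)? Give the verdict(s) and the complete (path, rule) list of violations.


backward: COMPATIBLE []; forward: COMPATIBLE []

in Order below, arrows point writer -> reader
checking backward for Order: reader v2 against writer v1:
  score has no writer counterpart
  channel has no writer counterpart
  writer required, Meta -> Meta: reader geo maps from writer geo
  writer optional, float32 -> float32: reader factor maps from writer factor
  writer required, float64 -> float64: reader weight maps from writer weight
  writer required, float64 -> float64: reader price maps from writer price
  writer optional, float32 -> float32: reader latitude maps from writer latitude
  leftover writer field: channel
  writer optional, string -> string: reader geo.title maps from writer geo.title
  writer required, int64 -> int64: reader geo.seq maps from writer geo.seq
  writer required, float32 -> float32: reader geo.score maps from writer geo.score
  geo.locale has no writer counterpart
  geo.verified has no writer counterpart
  => backward verdict for Order: COMPATIBLE, no violations
checking forward for Order: reader v1 against writer v2:
  channel has no writer counterpart
  writer required, Meta -> Meta: reader geo maps from writer geo
  writer optional, float32 -> float32: reader factor maps from writer factor
  writer required, float64 -> float64: reader weight maps from writer weight
  writer required, float64 -> float64: reader price maps from writer price
  writer optional, float32 -> float32: reader latitude maps from writer latitude
  leftover writer field: score
  leftover writer field: channel
  writer optional, string -> string: reader geo.title maps from writer geo.title
  writer required, int64 -> int64: reader geo.seq maps from writer geo.seq
  writer required, float32 -> float32: reader geo.score maps from writer geo.score
  leftover writer field: geo.locale
  leftover writer field: geo.verified
  => forward verdict for Order: COMPATIBLE, no violations


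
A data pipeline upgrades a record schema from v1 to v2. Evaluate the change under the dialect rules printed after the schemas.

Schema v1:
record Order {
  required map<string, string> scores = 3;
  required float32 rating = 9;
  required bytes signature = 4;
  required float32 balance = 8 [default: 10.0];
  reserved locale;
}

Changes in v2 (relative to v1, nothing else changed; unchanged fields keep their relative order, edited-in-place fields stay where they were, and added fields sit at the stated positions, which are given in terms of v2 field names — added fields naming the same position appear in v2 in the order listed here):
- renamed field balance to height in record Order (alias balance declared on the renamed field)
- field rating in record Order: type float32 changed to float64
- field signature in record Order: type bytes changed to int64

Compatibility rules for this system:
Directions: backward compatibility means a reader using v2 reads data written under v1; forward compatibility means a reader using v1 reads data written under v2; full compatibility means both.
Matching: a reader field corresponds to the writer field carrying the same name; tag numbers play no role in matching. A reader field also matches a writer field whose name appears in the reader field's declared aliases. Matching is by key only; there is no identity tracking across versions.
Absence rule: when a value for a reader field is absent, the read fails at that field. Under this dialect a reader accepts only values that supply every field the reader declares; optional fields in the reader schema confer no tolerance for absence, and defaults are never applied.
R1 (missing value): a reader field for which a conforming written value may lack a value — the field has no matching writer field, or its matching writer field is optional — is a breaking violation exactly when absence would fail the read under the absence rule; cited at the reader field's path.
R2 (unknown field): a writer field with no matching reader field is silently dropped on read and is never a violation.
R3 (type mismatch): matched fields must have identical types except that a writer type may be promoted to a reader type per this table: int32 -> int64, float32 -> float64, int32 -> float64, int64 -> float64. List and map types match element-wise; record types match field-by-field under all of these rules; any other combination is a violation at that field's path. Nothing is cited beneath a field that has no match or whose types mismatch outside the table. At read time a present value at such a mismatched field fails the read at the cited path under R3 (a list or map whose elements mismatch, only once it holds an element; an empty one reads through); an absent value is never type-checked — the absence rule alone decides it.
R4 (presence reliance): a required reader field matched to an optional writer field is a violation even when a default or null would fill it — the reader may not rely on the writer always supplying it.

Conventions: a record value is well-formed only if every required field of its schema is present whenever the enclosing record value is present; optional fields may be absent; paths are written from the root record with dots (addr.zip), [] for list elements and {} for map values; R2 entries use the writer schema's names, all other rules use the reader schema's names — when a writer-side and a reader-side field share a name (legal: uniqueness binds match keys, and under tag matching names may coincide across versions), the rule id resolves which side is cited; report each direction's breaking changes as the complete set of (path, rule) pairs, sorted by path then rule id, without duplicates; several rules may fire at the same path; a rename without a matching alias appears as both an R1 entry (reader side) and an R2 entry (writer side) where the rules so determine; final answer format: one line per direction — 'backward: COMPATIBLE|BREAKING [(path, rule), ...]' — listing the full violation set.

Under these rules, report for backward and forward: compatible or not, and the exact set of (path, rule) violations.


backward: BREAKING [(signature, R3)]; forward: BREAKING [(balance, R1), (rating, R3), (signature, R3)]

each type pair in Order: writer, then reader
checking backward for Order: reader v2 against writer v1:
  scores: map<string, string> -> map<string, string>, writer required; from scores
  rating: float32 -> float64, writer required; from rating
  signature: bytes -> int64, writer required; from signature
  height: float32 -> float32, writer required; from balance
  rule R3 violated at signature
  => 1 violation(s): backward is BREAKING for Order
checking forward for Order: reader v1 against writer v2:
  scores: map<string, string> -> map<string, string>, writer required; from scores
  rating: float64 -> float32, writer required; from rating
  signature: int64 -> bytes, writer required; from signature
  balance: no writer match
  writer field height has no reader counterpart
  rule R1 violated at balance
  rule R3 violated at rating
  rule R3 violated at signature
  => 3 violation(s): forward is BREAKING for Order


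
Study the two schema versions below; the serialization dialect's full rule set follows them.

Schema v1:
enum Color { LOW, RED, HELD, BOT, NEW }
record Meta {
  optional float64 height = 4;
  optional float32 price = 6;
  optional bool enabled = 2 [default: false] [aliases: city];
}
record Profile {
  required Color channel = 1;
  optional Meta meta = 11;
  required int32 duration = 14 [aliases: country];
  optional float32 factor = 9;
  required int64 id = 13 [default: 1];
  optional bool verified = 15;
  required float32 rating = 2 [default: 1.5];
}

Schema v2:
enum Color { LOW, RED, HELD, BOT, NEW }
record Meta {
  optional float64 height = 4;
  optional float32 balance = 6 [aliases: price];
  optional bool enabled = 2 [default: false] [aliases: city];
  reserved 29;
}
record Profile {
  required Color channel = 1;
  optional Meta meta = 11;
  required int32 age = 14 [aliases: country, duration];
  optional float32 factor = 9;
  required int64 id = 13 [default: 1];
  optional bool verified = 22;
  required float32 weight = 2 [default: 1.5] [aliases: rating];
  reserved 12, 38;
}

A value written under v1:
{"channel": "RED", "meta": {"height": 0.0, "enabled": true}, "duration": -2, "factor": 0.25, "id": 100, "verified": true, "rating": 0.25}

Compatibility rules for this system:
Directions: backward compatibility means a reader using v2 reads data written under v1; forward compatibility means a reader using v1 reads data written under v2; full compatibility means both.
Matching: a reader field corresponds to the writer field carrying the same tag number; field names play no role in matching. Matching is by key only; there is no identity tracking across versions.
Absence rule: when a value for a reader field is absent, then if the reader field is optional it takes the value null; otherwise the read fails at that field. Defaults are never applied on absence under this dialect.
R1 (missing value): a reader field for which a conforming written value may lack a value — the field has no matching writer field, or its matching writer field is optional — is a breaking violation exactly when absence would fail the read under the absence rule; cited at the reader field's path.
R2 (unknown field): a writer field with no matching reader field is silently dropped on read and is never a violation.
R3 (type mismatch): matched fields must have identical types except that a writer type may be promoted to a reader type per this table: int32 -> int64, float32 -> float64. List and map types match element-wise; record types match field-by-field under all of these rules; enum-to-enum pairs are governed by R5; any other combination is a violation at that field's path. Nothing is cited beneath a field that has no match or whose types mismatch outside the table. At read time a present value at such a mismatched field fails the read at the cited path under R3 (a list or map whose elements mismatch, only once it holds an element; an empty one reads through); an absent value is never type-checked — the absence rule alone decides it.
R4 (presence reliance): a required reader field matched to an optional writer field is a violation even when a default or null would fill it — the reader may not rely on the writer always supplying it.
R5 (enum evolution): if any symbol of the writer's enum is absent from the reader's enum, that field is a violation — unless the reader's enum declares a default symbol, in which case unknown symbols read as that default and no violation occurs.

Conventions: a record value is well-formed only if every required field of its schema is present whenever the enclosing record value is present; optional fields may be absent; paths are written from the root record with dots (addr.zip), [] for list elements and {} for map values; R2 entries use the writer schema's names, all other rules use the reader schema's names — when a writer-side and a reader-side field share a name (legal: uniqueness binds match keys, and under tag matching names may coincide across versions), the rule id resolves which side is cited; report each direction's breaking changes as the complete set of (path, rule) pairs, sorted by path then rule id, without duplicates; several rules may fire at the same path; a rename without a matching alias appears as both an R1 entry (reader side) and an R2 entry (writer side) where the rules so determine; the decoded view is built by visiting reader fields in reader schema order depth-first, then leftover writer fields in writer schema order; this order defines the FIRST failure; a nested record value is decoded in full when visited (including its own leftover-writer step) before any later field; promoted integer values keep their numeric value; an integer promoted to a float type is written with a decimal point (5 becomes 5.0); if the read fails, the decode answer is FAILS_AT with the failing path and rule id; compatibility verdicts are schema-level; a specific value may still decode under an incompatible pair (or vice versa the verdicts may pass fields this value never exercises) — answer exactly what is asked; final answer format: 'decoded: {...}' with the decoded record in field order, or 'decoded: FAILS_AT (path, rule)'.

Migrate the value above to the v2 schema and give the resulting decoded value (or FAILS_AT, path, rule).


decoded: {"channel": "RED", "meta": {"height": 0.0, "balance": null, "enabled": true}, "age": -2, "factor": 0.25, "id": 100, "verified": null, "weight": 0.25}

in Profile below, arrows point writer -> reader
decode walk for Profile under reader schema v2:
  channel := "RED"
  meta.height := 0.0
  meta.balance := null (absent, optional -> null)
  meta.enabled := true
  age := -2 (from writer duration)
  factor := 0.25
  id := 100
  verified := null (absent, optional -> null)
  weight := 0.25 (from writer rating)
  writer verified: unknown -> dropped
  => decoded: {"channel": "RED", "meta": {"height": 0.0, "balance": null, "enabled": true}, "age": -2, "factor": 0.25, "id": 100, "verified": null, "weight": 0.25}
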